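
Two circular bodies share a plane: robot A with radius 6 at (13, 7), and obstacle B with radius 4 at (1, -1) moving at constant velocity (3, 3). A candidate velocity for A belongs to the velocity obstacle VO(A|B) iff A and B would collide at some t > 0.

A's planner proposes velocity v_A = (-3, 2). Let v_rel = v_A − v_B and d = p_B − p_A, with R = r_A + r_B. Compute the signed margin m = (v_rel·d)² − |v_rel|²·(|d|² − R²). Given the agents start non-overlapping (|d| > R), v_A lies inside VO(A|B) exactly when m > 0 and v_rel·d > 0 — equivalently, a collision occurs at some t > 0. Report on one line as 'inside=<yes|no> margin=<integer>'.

d = (-12, -8),  |d|² = 208;  R = 6+4 = 10,  c = 208−10² = 108
v_rel = (-6, -1),  |v_rel|² = 37;  v_rel·d = (-6)·(-12) + (-1)·(-8) = 80
37·t² − 160·t + 108 = 0  ⇒  m = 80² − 37·108 = 2404
m = 2404 > 0,  v_rel·d = 80 > 0  ⇒  inside

inside=yes margin=2404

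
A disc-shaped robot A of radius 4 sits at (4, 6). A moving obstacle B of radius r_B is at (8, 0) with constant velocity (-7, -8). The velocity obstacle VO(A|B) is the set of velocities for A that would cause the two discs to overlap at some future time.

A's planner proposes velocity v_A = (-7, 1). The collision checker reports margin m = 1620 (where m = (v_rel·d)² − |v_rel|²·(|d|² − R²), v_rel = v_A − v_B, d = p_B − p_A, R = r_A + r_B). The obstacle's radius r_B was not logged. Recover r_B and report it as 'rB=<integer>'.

m = 1620
d = (4, -6);  v_rel = (0, 9),  |v_rel|² = 81
v_rel×d = (0)·(-6) − (9)·(4) = -36
since m = R²·81 − (-36)²:  R² = (1296 + 1620) / 81 = 36
R = √36 = 6  ⇒  r_B = 6 − 4 = 2

rB=2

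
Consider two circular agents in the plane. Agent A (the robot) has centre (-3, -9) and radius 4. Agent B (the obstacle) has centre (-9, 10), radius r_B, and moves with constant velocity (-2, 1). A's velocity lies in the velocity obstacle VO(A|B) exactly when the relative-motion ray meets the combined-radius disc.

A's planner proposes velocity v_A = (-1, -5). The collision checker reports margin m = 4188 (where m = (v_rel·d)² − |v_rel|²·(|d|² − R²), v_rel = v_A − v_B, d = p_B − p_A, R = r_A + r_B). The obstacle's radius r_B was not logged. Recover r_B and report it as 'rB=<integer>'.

m = 4188
d = (-6, 19);  v_rel = (1, -6),  |v_rel|² = 37
v_rel×d = (1)·(19) − (-6)·(-6) = -17
since m = R²·37 − (-17)²:  R² = (289 + 4188) / 37 = 121
R = √121 = 11  ⇒  r_B = 11 − 4 = 7

rB=7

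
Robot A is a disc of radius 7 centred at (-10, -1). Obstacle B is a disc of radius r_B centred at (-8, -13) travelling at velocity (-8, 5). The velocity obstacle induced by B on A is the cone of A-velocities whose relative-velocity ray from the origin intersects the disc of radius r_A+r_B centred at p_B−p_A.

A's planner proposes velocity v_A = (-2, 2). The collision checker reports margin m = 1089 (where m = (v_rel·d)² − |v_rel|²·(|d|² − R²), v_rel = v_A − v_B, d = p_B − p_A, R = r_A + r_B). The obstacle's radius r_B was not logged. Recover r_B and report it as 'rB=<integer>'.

m = 1089
d = (2, -12);  v_rel = (6, -3),  |v_rel|² = 45
v_rel×d = (6)·(-12) − (-3)·(2) = -66
since m = R²·45 − (-66)²:  R² = (4356 + 1089) / 45 = 121
R = √121 = 11  ⇒  r_B = 11 − 7 = 4

rB=4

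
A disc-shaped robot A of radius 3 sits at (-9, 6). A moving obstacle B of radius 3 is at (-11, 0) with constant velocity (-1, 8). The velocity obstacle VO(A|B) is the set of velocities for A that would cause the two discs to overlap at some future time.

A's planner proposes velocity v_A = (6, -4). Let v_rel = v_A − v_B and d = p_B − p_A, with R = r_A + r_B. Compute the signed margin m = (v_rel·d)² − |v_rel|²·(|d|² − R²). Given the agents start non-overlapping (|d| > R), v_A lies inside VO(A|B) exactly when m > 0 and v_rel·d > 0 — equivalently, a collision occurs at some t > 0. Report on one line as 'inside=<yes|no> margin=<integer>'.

d = (-2, -6),  |d|² = 40;  R = 3+3 = 6,  c = 40−6² = 4
v_rel = (7, -12),  |v_rel|² = 193;  v_rel·d = (7)·(-2) + (-12)·(-6) = 58
193·t² − 116·t + 4 = 0  ⇒  m = 58² − 193·4 = 2592
m = 2592 > 0,  v_rel·d = 58 > 0  ⇒  inside

inside=yes margin=2592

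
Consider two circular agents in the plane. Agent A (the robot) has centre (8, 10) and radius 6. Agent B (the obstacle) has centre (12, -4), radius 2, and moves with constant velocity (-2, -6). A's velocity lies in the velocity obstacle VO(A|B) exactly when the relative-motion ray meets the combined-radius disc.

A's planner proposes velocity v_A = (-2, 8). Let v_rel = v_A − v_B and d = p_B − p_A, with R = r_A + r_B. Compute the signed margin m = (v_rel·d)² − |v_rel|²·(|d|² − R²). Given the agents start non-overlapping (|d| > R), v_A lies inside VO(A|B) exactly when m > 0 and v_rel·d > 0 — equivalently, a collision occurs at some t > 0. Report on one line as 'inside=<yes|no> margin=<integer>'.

d = (4, -14),  |d|² = 212;  R = 6+2 = 8,  c = 212−8² = 148
v_rel = (0, 14),  |v_rel|² = 196;  v_rel·d = (0)·(4) + (14)·(-14) = -196
196·t² + 392·t + 148 = 0  ⇒  m = (-196)² − 196·148 = 9408
m = 9408 > 0,  v_rel·d = -196 < 0  ⇒  outside

inside=no margin=9408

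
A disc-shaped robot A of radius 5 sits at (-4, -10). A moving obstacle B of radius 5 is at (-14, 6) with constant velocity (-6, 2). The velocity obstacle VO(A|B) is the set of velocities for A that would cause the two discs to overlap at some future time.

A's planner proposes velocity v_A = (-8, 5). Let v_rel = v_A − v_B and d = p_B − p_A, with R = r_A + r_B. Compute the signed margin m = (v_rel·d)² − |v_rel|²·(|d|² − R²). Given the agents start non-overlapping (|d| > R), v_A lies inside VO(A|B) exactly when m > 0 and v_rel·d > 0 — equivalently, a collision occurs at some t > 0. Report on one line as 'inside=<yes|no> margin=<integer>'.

d = (-10, 16),  |d|² = 356;  R = 5+5 = 10,  c = 356−10² = 256
v_rel = (-2, 3),  |v_rel|² = 13;  v_rel·d = (-2)·(-10) + (3)·(16) = 68
13·t² − 136·t + 256 = 0  ⇒  m = 68² − 13·256 = 1296
m = 1296 > 0,  v_rel·d = 68 > 0  ⇒  inside

inside=yes margin=1296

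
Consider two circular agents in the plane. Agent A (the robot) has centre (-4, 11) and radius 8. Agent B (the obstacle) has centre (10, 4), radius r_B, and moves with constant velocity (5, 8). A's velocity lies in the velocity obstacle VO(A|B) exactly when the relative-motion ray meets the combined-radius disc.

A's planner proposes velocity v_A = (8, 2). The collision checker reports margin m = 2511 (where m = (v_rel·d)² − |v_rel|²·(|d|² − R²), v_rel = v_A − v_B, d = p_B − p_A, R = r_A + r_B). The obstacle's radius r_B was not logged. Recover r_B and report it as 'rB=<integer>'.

m = 2511
d = (14, -7);  v_rel = (3, -6),  |v_rel|² = 45
v_rel×d = (3)·(-7) − (-6)·(14) = 63
since m = R²·45 − 63²:  R² = (3969 + 2511) / 45 = 144
R = √144 = 12  ⇒  r_B = 12 − 8 = 4

rB=4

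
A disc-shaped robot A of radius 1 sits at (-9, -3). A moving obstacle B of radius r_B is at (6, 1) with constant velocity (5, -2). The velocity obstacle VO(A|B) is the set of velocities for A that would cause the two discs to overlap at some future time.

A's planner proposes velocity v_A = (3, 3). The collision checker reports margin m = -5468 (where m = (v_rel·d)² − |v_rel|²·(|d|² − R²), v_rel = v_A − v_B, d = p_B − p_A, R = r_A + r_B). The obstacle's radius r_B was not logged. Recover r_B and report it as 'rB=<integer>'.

m = -5468
d = (15, 4);  v_rel = (-2, 5),  |v_rel|² = 29
v_rel×d = (-2)·(4) − (5)·(15) = -83
since m = R²·29 − (-83)²:  R² = (6889 + -5468) / 29 = 49
R = √49 = 7  ⇒  r_B = 7 − 1 = 6

rB=6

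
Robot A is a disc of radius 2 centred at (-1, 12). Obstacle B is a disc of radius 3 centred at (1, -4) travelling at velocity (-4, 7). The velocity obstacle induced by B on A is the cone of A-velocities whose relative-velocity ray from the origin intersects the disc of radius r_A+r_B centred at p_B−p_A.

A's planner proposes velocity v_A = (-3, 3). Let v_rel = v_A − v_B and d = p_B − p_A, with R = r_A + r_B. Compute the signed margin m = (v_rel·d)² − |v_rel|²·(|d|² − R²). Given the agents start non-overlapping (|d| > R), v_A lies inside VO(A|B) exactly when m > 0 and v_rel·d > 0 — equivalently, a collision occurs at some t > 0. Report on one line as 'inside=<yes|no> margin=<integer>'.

d = (2, -16),  |d|² = 260;  R = 2+3 = 5,  c = 260−5² = 235
v_rel = (1, -4),  |v_rel|² = 17;  v_rel·d = (1)·(2) + (-4)·(-16) = 66
17·t² − 132·t + 235 = 0  ⇒  m = 66² − 17·235 = 361
m = 361 > 0,  v_rel·d = 66 > 0  ⇒  inside

inside=yes margin=361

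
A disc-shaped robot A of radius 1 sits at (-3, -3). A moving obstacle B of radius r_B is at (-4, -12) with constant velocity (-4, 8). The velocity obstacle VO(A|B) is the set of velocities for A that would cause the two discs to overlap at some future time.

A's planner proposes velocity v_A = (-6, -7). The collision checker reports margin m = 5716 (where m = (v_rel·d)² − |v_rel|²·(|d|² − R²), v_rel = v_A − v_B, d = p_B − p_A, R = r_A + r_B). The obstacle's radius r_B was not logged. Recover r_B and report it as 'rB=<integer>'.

m = 5716
d = (-1, -9);  v_rel = (-2, -15),  |v_rel|² = 229
v_rel×d = (-2)·(-9) − (-15)·(-1) = 3
since m = R²·229 − 3²:  R² = (9 + 5716) / 229 = 25
R = √25 = 5  ⇒  r_B = 5 − 1 = 4

rB=4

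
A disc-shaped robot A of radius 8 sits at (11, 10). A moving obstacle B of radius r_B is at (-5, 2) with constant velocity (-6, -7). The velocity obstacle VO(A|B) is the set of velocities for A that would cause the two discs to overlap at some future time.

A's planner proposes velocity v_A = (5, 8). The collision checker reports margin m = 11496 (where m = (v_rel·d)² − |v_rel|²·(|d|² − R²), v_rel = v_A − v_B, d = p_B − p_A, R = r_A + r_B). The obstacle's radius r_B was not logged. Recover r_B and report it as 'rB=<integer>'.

m = 11496
d = (-16, -8);  v_rel = (11, 15),  |v_rel|² = 346
v_rel×d = (11)·(-8) − (15)·(-16) = 152
since m = R²·346 − 152²:  R² = (23104 + 11496) / 346 = 100
R = √100 = 10  ⇒  r_B = 10 − 8 = 2

rB=2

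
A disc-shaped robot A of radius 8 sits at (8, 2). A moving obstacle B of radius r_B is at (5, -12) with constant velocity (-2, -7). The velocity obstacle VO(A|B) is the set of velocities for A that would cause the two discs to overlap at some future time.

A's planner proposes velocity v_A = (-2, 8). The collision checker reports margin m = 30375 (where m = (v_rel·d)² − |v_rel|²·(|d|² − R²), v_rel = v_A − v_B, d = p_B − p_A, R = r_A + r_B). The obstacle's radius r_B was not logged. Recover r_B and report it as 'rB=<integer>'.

m = 30375
d = (-3, -14);  v_rel = (0, 15),  |v_rel|² = 225
v_rel×d = (0)·(-14) − (15)·(-3) = 45
since m = R²·225 − 45²:  R² = (2025 + 30375) / 225 = 144
R = √144 = 12  ⇒  r_B = 12 − 8 = 4

rB=4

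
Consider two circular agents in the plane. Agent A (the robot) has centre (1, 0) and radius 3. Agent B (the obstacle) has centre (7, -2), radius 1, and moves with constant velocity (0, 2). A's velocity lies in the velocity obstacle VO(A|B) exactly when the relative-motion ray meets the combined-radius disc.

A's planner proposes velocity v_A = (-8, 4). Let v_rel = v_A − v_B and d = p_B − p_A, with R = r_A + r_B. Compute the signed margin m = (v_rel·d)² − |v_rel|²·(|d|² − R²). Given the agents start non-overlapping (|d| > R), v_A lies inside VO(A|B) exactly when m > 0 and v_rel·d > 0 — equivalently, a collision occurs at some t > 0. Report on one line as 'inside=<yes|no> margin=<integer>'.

d = (6, -2),  |d|² = 40;  R = 3+1 = 4,  c = 40−4² = 24
v_rel = (-8, 2),  |v_rel|² = 68;  v_rel·d = (-8)·(6) + (2)·(-2) = -52
68·t² + 104·t + 24 = 0  ⇒  m = (-52)² − 68·24 = 1072
m = 1072 > 0,  v_rel·d = -52 < 0  ⇒  outside

inside=no margin=1072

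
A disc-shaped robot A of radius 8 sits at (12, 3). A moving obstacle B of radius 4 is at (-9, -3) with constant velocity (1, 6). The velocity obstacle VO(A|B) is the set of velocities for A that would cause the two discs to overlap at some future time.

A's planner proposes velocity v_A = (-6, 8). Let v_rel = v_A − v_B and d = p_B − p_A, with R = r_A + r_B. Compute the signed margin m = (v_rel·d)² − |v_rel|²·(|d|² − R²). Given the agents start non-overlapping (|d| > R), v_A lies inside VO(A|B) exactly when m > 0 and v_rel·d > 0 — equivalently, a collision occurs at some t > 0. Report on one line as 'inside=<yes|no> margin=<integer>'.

d = (-21, -6),  |d|² = 477;  R = 8+4 = 12,  c = 477−12² = 333
v_rel = (-7, 2),  |v_rel|² = 53;  v_rel·d = (-7)·(-21) + (2)·(-6) = 135
53·t² − 270·t + 333 = 0  ⇒  m = 135² − 53·333 = 576
m = 576 > 0,  v_rel·d = 135 > 0  ⇒  inside

inside=yes margin=576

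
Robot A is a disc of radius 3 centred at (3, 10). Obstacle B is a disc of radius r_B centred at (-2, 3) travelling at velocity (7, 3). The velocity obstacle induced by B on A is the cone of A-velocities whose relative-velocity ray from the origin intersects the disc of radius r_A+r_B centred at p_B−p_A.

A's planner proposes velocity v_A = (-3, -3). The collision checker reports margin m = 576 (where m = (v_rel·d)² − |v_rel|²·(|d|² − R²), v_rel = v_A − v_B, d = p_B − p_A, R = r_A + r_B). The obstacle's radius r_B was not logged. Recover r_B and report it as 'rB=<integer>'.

m = 576
d = (-5, -7);  v_rel = (-10, -6),  |v_rel|² = 136
v_rel×d = (-10)·(-7) − (-6)·(-5) = 40
since m = R²·136 − 40²:  R² = (1600 + 576) / 136 = 16
R = √16 = 4  ⇒  r_B = 4 − 3 = 1

rB=1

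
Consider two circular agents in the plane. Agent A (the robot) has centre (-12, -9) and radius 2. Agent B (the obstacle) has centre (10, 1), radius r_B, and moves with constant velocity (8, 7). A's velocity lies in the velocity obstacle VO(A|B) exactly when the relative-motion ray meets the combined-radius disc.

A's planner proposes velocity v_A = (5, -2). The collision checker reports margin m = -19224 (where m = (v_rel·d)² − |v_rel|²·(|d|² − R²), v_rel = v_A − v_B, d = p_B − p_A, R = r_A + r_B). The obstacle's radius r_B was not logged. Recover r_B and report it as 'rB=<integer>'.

m = -19224
d = (22, 10);  v_rel = (-3, -9),  |v_rel|² = 90
v_rel×d = (-3)·(10) − (-9)·(22) = 168
since m = R²·90 − 168²:  R² = (28224 + -19224) / 90 = 100
R = √100 = 10  ⇒  r_B = 10 − 2 = 8

rB=8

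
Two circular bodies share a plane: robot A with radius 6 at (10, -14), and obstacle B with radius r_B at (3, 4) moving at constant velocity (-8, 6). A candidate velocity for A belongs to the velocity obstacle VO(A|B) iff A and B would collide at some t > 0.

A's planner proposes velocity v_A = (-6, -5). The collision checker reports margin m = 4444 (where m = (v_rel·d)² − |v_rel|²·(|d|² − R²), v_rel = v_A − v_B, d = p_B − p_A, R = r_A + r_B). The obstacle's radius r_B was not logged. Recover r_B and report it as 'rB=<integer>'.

m = 4444
d = (-7, 18);  v_rel = (2, -11),  |v_rel|² = 125
v_rel×d = (2)·(18) − (-11)·(-7) = -41
since m = R²·125 − (-41)²:  R² = (1681 + 4444) / 125 = 49
R = √49 = 7  ⇒  r_B = 7 − 6 = 1

rB=1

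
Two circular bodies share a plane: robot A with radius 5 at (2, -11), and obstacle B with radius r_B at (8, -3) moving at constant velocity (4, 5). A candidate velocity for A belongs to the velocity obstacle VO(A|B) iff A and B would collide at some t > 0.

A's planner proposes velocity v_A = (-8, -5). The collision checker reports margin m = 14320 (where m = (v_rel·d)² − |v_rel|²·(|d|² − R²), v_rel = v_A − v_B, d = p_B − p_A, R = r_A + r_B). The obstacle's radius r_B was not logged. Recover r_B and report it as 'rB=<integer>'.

m = 14320
d = (6, 8);  v_rel = (-12, -10),  |v_rel|² = 244
v_rel×d = (-12)·(8) − (-10)·(6) = -36
since m = R²·244 − (-36)²:  R² = (1296 + 14320) / 244 = 64
R = √64 = 8  ⇒  r_B = 8 − 5 = 3

rB=3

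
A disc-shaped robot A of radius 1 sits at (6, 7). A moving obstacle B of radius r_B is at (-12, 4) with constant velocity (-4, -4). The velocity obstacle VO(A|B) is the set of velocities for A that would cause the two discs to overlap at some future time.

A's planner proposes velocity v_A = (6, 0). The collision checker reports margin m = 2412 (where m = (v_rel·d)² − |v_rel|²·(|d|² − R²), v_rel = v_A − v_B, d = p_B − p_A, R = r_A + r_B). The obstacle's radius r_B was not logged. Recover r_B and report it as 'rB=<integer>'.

m = 2412
d = (-18, -3);  v_rel = (10, 4),  |v_rel|² = 116
v_rel×d = (10)·(-3) − (4)·(-18) = 42
since m = R²·116 − 42²:  R² = (1764 + 2412) / 116 = 36
R = √36 = 6  ⇒  r_B = 6 − 1 = 5

rB=5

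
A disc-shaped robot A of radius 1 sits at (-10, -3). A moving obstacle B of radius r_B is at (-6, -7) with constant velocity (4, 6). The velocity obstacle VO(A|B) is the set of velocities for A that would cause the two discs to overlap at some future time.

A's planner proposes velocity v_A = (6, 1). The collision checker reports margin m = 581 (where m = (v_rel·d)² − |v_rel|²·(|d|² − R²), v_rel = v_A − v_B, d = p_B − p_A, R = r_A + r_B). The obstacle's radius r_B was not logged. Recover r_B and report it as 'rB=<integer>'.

m = 581
d = (4, -4);  v_rel = (2, -5),  |v_rel|² = 29
v_rel×d = (2)·(-4) − (-5)·(4) = 12
since m = R²·29 − 12²:  R² = (144 + 581) / 29 = 25
R = √25 = 5  ⇒  r_B = 5 − 1 = 4

rB=4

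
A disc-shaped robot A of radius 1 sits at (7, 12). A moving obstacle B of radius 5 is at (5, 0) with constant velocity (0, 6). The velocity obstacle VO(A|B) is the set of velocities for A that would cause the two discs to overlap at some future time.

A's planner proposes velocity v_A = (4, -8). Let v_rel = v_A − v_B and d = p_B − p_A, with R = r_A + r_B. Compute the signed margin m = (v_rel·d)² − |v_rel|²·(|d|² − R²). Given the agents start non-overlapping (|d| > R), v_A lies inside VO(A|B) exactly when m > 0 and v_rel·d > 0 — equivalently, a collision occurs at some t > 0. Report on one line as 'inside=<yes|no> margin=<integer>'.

d = (-2, -12),  |d|² = 148;  R = 1+5 = 6,  c = 148−6² = 112
v_rel = (4, -14),  |v_rel|² = 212;  v_rel·d = (4)·(-2) + (-14)·(-12) = 160
212·t² − 320·t + 112 = 0  ⇒  m = 160² − 212·112 = 1856
m = 1856 > 0,  v_rel·d = 160 > 0  ⇒  inside

inside=yes margin=1856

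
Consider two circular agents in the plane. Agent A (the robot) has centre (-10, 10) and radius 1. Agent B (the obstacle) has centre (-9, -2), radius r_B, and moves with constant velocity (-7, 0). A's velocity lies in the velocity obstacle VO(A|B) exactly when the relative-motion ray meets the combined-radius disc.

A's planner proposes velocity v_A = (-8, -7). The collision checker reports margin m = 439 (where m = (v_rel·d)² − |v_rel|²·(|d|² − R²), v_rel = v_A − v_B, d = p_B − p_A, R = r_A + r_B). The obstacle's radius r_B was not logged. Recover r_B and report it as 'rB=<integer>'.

m = 439
d = (1, -12);  v_rel = (-1, -7),  |v_rel|² = 50
v_rel×d = (-1)·(-12) − (-7)·(1) = 19
since m = R²·50 − 19²:  R² = (361 + 439) / 50 = 16
R = √16 = 4  ⇒  r_B = 4 − 1 = 3

rB=3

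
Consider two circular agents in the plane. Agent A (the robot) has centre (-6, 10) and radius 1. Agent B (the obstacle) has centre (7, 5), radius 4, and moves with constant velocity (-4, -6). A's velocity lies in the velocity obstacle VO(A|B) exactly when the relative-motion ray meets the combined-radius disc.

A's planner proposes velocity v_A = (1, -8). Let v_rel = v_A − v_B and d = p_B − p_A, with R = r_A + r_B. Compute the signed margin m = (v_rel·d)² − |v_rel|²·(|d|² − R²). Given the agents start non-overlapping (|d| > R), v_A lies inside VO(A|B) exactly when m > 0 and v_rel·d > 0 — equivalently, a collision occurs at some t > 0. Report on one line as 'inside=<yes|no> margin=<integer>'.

d = (13, -5),  |d|² = 194;  R = 1+4 = 5,  c = 194−5² = 169
v_rel = (5, -2),  |v_rel|² = 29;  v_rel·d = (5)·(13) + (-2)·(-5) = 75
29·t² − 150·t + 169 = 0  ⇒  m = 75² − 29·169 = 724
m = 724 > 0,  v_rel·d = 75 > 0  ⇒  inside

inside=yes margin=724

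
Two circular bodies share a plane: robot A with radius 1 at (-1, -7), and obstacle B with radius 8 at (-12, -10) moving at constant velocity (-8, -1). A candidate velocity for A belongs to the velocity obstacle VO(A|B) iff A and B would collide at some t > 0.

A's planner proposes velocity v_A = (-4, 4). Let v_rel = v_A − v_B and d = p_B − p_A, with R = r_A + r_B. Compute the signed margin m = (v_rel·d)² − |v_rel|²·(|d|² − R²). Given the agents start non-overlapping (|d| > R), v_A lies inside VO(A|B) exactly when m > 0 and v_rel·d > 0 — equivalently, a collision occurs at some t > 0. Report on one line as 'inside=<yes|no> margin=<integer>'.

d = (-11, -3),  |d|² = 130;  R = 1+8 = 9,  c = 130−9² = 49
v_rel = (4, 5),  |v_rel|² = 41;  v_rel·d = (4)·(-11) + (5)·(-3) = -59
41·t² + 118·t + 49 = 0  ⇒  m = (-59)² − 41·49 = 1472
m = 1472 > 0,  v_rel·d = -59 < 0  ⇒  outside

inside=no margin=1472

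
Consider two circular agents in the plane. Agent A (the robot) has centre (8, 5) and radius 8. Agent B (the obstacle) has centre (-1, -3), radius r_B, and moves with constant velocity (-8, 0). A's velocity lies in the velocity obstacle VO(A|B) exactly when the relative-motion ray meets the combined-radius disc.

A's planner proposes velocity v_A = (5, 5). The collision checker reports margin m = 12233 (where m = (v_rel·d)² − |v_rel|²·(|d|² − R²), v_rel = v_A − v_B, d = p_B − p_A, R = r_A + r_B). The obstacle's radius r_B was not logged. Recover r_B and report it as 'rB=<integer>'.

m = 12233
d = (-9, -8);  v_rel = (13, 5),  |v_rel|² = 194
v_rel×d = (13)·(-8) − (5)·(-9) = -59
since m = R²·194 − (-59)²:  R² = (3481 + 12233) / 194 = 81
R = √81 = 9  ⇒  r_B = 9 − 8 = 1

rB=1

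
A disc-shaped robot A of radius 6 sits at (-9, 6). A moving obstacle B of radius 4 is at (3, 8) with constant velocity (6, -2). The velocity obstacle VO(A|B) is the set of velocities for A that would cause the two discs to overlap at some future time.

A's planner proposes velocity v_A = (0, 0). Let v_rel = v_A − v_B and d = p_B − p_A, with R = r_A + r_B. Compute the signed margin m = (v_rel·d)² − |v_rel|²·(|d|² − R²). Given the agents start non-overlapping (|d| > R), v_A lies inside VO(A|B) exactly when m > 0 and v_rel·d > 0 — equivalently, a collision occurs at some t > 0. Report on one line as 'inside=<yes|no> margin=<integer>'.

d = (12, 2),  |d|² = 148;  R = 6+4 = 10,  c = 148−10² = 48
v_rel = (-6, 2),  |v_rel|² = 40;  v_rel·d = (-6)·(12) + (2)·(2) = -68
40·t² + 136·t + 48 = 0  ⇒  m = (-68)² − 40·48 = 2704
m = 2704 > 0,  v_rel·d = -68 < 0  ⇒  outside

inside=no margin=2704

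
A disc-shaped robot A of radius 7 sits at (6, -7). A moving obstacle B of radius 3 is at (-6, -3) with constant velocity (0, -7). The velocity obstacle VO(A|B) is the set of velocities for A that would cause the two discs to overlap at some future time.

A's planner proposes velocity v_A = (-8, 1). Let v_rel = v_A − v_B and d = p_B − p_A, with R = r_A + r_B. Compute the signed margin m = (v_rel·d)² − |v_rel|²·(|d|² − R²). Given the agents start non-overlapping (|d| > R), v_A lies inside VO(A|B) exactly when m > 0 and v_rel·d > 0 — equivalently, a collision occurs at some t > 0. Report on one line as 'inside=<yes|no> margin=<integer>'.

d = (-12, 4),  |d|² = 160;  R = 7+3 = 10,  c = 160−10² = 60
v_rel = (-8, 8),  |v_rel|² = 128;  v_rel·d = (-8)·(-12) + (8)·(4) = 128
128·t² − 256·t + 60 = 0  ⇒  m = 128² − 128·60 = 8704
m = 8704 > 0,  v_rel·d = 128 > 0  ⇒  inside

inside=yes margin=8704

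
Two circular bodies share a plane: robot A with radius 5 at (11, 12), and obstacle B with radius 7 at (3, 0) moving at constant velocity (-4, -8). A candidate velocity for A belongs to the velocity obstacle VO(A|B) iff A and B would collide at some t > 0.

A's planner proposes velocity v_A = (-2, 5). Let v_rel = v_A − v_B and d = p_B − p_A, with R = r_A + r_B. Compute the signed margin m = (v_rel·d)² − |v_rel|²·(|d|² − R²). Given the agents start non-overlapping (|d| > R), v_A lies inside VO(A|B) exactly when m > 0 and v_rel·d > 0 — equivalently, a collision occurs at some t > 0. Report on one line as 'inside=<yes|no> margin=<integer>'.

d = (-8, -12),  |d|² = 208;  R = 5+7 = 12,  c = 208−12² = 64
v_rel = (2, 13),  |v_rel|² = 173;  v_rel·d = (2)·(-8) + (13)·(-12) = -172
173·t² + 344·t + 64 = 0  ⇒  m = (-172)² − 173·64 = 18512
m = 18512 > 0,  v_rel·d = -172 < 0  ⇒  outside

inside=no margin=18512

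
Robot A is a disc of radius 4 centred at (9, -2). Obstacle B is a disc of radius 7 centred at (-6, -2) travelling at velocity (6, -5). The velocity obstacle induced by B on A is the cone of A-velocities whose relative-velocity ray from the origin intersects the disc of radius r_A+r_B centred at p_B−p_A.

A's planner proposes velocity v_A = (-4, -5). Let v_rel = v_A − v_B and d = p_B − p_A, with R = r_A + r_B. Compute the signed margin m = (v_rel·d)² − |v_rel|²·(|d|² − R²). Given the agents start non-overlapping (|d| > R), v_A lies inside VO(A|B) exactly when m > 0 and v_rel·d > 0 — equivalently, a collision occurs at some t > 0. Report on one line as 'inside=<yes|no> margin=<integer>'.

d = (-15, 0),  |d|² = 225;  R = 4+7 = 11,  c = 225−11² = 104
v_rel = (-10, 0),  |v_rel|² = 100;  v_rel·d = (-10)·(-15) + (0)·(0) = 150
100·t² − 300·t + 104 = 0  ⇒  m = 150² − 100·104 = 12100
m = 12100 > 0,  v_rel·d = 150 > 0  ⇒  inside

inside=yes margin=12100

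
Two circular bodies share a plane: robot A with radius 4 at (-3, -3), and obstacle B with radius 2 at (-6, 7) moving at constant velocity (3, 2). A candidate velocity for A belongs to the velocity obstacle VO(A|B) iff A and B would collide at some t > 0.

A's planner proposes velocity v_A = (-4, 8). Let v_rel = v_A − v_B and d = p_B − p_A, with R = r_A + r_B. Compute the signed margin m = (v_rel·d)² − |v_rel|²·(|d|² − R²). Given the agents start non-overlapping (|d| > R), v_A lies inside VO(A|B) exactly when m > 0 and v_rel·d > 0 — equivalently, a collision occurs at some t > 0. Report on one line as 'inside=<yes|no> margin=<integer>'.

d = (-3, 10),  |d|² = 109;  R = 4+2 = 6,  c = 109−6² = 73
v_rel = (-7, 6),  |v_rel|² = 85;  v_rel·d = (-7)·(-3) + (6)·(10) = 81
85·t² − 162·t + 73 = 0  ⇒  m = 81² − 85·73 = 356
m = 356 > 0,  v_rel·d = 81 > 0  ⇒  inside

inside=yes margin=356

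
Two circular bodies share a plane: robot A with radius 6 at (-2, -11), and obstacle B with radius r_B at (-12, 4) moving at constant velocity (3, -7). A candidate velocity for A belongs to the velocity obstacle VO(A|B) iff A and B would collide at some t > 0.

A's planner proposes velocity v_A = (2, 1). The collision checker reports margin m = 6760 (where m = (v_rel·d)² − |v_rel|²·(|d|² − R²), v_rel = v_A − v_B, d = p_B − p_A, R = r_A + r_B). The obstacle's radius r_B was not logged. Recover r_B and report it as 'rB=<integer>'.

m = 6760
d = (-10, 15);  v_rel = (-1, 8),  |v_rel|² = 65
v_rel×d = (-1)·(15) − (8)·(-10) = 65
since m = R²·65 − 65²:  R² = (4225 + 6760) / 65 = 169
R = √169 = 13  ⇒  r_B = 13 − 6 = 7

rB=7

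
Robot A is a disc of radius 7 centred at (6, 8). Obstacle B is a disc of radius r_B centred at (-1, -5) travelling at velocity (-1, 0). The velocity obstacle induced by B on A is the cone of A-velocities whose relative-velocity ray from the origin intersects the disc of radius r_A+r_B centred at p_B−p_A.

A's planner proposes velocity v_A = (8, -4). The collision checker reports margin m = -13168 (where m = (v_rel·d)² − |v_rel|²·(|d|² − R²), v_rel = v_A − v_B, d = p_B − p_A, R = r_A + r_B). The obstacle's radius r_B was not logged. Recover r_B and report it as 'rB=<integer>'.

m = -13168
d = (-7, -13);  v_rel = (9, -4),  |v_rel|² = 97
v_rel×d = (9)·(-13) − (-4)·(-7) = -145
since m = R²·97 − (-145)²:  R² = (21025 + -13168) / 97 = 81
R = √81 = 9  ⇒  r_B = 9 − 7 = 2

rB=2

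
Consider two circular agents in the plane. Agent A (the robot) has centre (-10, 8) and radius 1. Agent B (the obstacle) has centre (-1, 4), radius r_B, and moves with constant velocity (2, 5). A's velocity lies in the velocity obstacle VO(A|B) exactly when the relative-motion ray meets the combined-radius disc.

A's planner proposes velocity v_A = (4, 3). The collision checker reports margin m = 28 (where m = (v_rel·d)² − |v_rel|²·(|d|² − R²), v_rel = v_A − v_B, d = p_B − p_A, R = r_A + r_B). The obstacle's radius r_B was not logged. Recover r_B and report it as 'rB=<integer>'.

m = 28
d = (9, -4);  v_rel = (2, -2),  |v_rel|² = 8
v_rel×d = (2)·(-4) − (-2)·(9) = 10
since m = R²·8 − 10²:  R² = (100 + 28) / 8 = 16
R = √16 = 4  ⇒  r_B = 4 − 1 = 3

rB=3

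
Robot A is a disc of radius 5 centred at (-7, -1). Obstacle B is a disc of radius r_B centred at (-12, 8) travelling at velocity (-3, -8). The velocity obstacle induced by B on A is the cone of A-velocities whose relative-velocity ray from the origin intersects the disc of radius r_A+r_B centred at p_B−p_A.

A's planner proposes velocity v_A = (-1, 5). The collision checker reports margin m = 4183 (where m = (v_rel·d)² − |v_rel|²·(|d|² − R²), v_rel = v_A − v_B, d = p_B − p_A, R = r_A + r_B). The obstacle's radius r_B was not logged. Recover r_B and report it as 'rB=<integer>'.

m = 4183
d = (-5, 9);  v_rel = (2, 13),  |v_rel|² = 173
v_rel×d = (2)·(9) − (13)·(-5) = 83
since m = R²·173 − 83²:  R² = (6889 + 4183) / 173 = 64
R = √64 = 8  ⇒  r_B = 8 − 5 = 3

rB=3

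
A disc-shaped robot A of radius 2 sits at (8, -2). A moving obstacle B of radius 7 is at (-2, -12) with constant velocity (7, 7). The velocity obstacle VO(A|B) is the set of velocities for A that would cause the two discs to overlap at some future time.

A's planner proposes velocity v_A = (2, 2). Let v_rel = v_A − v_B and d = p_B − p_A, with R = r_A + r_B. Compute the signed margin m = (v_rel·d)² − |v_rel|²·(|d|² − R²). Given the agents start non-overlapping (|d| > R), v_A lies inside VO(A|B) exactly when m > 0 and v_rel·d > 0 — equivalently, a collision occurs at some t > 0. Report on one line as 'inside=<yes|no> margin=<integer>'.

d = (-10, -10),  |d|² = 200;  R = 2+7 = 9,  c = 200−9² = 119
v_rel = (-5, -5),  |v_rel|² = 50;  v_rel·d = (-5)·(-10) + (-5)·(-10) = 100
50·t² − 200·t + 119 = 0  ⇒  m = 100² − 50·119 = 4050
m = 4050 > 0,  v_rel·d = 100 > 0  ⇒  inside

inside=yes margin=4050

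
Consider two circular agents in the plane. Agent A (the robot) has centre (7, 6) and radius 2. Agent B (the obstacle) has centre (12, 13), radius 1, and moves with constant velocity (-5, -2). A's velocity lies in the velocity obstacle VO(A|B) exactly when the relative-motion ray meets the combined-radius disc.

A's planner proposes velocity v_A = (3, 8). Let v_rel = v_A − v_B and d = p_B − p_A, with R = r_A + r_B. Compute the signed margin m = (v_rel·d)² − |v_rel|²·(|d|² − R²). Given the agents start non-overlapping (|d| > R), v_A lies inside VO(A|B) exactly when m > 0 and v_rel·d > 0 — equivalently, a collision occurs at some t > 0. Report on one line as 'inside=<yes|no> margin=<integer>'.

d = (5, 7),  |d|² = 74;  R = 2+1 = 3,  c = 74−3² = 65
v_rel = (8, 10),  |v_rel|² = 164;  v_rel·d = (8)·(5) + (10)·(7) = 110
164·t² − 220·t + 65 = 0  ⇒  m = 110² − 164·65 = 1440
m = 1440 > 0,  v_rel·d = 110 > 0  ⇒  inside

inside=yes margin=1440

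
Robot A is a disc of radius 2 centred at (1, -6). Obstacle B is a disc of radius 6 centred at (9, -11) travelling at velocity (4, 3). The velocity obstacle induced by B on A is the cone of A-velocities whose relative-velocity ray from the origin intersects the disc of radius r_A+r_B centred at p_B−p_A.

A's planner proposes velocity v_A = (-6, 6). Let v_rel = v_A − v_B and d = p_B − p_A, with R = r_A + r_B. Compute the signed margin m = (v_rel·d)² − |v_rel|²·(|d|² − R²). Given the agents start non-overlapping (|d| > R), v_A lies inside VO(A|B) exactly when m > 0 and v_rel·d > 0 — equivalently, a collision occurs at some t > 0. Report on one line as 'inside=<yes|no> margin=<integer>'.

d = (8, -5),  |d|² = 89;  R = 2+6 = 8,  c = 89−8² = 25
v_rel = (-10, 3),  |v_rel|² = 109;  v_rel·d = (-10)·(8) + (3)·(-5) = -95
109·t² + 190·t + 25 = 0  ⇒  m = (-95)² − 109·25 = 6300
m = 6300 > 0,  v_rel·d = -95 < 0  ⇒  outside

inside=no margin=6300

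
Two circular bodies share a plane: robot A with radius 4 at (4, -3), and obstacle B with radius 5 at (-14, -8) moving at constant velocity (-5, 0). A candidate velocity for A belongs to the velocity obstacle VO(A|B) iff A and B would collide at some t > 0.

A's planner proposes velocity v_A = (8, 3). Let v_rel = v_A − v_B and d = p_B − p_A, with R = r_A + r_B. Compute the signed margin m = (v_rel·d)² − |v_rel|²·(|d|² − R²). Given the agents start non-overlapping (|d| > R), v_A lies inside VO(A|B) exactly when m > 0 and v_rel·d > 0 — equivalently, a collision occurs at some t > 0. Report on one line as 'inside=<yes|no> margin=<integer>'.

d = (-18, -5),  |d|² = 349;  R = 4+5 = 9,  c = 349−9² = 268
v_rel = (13, 3),  |v_rel|² = 178;  v_rel·d = (13)·(-18) + (3)·(-5) = -249
178·t² + 498·t + 268 = 0  ⇒  m = (-249)² − 178·268 = 14297
m = 14297 > 0,  v_rel·d = -249 < 0  ⇒  outside

inside=no margin=14297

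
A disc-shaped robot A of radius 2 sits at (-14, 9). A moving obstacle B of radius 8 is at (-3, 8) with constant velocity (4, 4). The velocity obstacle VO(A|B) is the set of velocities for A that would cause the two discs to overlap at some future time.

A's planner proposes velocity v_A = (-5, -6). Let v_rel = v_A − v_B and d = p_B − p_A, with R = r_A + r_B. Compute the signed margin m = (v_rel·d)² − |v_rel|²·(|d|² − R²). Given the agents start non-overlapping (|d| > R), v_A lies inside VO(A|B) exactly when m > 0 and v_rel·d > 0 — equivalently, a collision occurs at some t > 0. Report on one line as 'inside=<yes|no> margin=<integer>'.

d = (11, -1),  |d|² = 122;  R = 2+8 = 10,  c = 122−10² = 22
v_rel = (-9, -10),  |v_rel|² = 181;  v_rel·d = (-9)·(11) + (-10)·(-1) = -89
181·t² + 178·t + 22 = 0  ⇒  m = (-89)² − 181·22 = 3939
m = 3939 > 0,  v_rel·d = -89 < 0  ⇒  outside

inside=no margin=3939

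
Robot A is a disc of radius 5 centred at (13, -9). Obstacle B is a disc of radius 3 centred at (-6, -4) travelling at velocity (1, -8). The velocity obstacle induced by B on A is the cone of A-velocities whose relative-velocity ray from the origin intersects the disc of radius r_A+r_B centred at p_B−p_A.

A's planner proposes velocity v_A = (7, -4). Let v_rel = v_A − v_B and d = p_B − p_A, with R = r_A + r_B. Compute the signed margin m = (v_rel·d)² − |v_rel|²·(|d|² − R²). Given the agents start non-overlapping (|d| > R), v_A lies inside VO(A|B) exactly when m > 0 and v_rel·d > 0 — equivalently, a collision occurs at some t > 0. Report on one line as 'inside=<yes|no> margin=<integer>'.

d = (-19, 5),  |d|² = 386;  R = 5+3 = 8,  c = 386−8² = 322
v_rel = (6, 4),  |v_rel|² = 52;  v_rel·d = (6)·(-19) + (4)·(5) = -94
52·t² + 188·t + 322 = 0  ⇒  m = (-94)² − 52·322 = -7908
m = -7908 < 0,  v_rel·d = -94 < 0  ⇒  outside

inside=no margin=-7908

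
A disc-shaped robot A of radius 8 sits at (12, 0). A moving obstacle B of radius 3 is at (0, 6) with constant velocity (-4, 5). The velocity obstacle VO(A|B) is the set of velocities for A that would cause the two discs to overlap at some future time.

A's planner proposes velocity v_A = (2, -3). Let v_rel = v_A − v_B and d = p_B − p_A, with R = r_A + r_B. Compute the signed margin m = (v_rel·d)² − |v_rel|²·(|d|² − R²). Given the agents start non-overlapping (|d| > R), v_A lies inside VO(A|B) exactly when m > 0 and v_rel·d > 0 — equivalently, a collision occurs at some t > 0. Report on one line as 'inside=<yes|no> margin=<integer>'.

d = (-12, 6),  |d|² = 180;  R = 8+3 = 11,  c = 180−11² = 59
v_rel = (6, -8),  |v_rel|² = 100;  v_rel·d = (6)·(-12) + (-8)·(6) = -120
100·t² + 240·t + 59 = 0  ⇒  m = (-120)² − 100·59 = 8500
m = 8500 > 0,  v_rel·d = -120 < 0  ⇒  outside

inside=no margin=8500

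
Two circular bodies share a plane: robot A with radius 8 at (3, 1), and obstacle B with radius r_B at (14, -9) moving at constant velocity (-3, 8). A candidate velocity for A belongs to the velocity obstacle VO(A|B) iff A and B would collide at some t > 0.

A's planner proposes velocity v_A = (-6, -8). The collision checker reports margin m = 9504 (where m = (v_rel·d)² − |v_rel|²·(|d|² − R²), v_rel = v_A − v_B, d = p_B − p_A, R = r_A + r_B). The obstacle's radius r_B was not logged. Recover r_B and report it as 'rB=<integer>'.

m = 9504
d = (11, -10);  v_rel = (-3, -16),  |v_rel|² = 265
v_rel×d = (-3)·(-10) − (-16)·(11) = 206
since m = R²·265 − 206²:  R² = (42436 + 9504) / 265 = 196
R = √196 = 14  ⇒  r_B = 14 − 8 = 6

rB=6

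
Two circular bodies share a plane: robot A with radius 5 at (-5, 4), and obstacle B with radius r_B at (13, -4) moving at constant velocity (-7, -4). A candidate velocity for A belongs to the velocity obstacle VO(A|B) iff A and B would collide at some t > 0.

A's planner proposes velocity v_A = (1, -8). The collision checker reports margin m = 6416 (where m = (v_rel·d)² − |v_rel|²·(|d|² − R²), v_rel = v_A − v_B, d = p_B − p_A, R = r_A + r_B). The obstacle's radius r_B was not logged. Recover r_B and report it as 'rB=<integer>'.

m = 6416
d = (18, -8);  v_rel = (8, -4),  |v_rel|² = 80
v_rel×d = (8)·(-8) − (-4)·(18) = 8
since m = R²·80 − 8²:  R² = (64 + 6416) / 80 = 81
R = √81 = 9  ⇒  r_B = 9 − 5 = 4

rB=4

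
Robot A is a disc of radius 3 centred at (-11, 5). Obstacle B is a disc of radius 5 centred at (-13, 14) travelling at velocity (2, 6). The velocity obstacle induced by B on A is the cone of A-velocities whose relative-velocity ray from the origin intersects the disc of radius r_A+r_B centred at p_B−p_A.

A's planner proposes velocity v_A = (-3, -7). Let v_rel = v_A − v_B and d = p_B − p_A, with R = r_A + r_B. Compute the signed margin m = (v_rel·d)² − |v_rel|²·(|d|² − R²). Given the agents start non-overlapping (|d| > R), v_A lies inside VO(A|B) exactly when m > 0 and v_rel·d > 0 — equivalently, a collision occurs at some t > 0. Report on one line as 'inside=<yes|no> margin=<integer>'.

d = (-2, 9),  |d|² = 85;  R = 3+5 = 8,  c = 85−8² = 21
v_rel = (-5, -13),  |v_rel|² = 194;  v_rel·d = (-5)·(-2) + (-13)·(9) = -107
194·t² + 214·t + 21 = 0  ⇒  m = (-107)² − 194·21 = 7375
m = 7375 > 0,  v_rel·d = -107 < 0  ⇒  outside

inside=no margin=7375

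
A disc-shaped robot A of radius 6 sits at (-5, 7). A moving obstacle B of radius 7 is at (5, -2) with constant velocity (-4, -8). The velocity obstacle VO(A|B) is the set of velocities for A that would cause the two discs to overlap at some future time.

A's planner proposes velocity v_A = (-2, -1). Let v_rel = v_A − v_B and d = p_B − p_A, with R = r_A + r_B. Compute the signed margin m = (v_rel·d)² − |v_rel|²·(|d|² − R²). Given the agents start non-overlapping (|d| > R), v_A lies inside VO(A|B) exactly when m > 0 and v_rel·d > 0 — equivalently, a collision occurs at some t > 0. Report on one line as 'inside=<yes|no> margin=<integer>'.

d = (10, -9),  |d|² = 181;  R = 6+7 = 13,  c = 181−13² = 12
v_rel = (2, 7),  |v_rel|² = 53;  v_rel·d = (2)·(10) + (7)·(-9) = -43
53·t² + 86·t + 12 = 0  ⇒  m = (-43)² − 53·12 = 1213
m = 1213 > 0,  v_rel·d = -43 < 0  ⇒  outside

inside=no margin=1213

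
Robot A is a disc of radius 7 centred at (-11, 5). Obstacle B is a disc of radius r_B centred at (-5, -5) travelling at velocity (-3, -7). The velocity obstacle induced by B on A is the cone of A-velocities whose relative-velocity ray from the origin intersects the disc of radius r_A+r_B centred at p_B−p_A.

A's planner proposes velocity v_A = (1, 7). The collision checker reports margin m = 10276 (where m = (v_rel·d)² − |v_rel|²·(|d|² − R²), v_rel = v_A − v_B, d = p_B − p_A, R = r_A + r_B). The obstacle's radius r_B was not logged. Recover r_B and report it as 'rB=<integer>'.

m = 10276
d = (6, -10);  v_rel = (4, 14),  |v_rel|² = 212
v_rel×d = (4)·(-10) − (14)·(6) = -124
since m = R²·212 − (-124)²:  R² = (15376 + 10276) / 212 = 121
R = √121 = 11  ⇒  r_B = 11 − 7 = 4

rB=4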